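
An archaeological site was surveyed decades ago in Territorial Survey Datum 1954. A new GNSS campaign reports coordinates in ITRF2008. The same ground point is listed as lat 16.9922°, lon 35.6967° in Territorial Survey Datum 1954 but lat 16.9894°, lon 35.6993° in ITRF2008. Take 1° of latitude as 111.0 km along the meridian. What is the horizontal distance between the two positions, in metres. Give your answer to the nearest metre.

Δφ = 16.9894° − 16.9922° = -0.0028°; Δλ = 35.6993° − 35.6967° = +0.0026°.
ΔN = Δφ × 111000 = -310.8 m; ΔE = Δλ × 111000 × cos(16.9922°) = +0.0026 × 111000 × 0.956345 = 276.0 m.
Distance = √(ΔE² + ΔN²) = √(276.0² + (-310.8)²) = 415.7 m.

416 m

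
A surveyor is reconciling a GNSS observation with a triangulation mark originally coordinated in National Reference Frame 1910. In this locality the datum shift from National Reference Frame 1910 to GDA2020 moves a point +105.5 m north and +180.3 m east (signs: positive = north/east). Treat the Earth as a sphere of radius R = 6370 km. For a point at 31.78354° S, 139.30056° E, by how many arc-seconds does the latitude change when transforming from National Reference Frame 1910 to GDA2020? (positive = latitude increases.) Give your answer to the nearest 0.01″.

On a sphere of radius R, 1 rad of latitude = R, so Δφ = ΔN / R = 105.5 / 6370000 = 1.6562e-05 rad = 3.416″.

Δφ = 3.42″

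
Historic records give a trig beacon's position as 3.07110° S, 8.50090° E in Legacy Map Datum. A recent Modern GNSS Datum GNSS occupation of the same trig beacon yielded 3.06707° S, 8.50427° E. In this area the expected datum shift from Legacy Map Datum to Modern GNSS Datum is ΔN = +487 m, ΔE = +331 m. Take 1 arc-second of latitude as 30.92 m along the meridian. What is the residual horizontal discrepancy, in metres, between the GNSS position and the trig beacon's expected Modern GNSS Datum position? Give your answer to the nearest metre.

Observed coordinate differences: Δφ = +0.00403°, Δλ = +0.00337°.
Converting to metres (1° lat = 111312 m, cos φ = 0.998564): observed ΔN = 448.6 m, observed ΔE = 374.6 m.
Subtracting the expected shift leaves a residual of 448.6 − (487) = -38.4 m north and 374.6 − (331) = 43.6 m east.
Residual distance = √((-38.4)² + 43.6²) = 58.1 m.

58 m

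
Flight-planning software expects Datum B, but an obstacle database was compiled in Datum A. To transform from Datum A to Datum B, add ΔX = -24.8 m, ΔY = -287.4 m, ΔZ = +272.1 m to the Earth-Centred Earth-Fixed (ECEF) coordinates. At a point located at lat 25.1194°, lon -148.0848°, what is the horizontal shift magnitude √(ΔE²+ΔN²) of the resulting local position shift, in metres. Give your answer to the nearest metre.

288 m

At φ = 25.1194°, λ = -148.0848°: sin φ = 0.424506, cos φ = 0.905425, sin λ = -0.528664, cos λ = -0.848831.
ΔE = −sin λ·ΔX + cos λ·ΔY = −(-0.528664)·(-24.8) + (-0.848831)·(-287.4) = 230.84 m.
ΔN = −sin φ cos λ·ΔX − sin φ sin λ·ΔY + cos φ·ΔZ = −(0.424506)(-0.848831)(-24.8) − (0.424506)(-0.528664)(-287.4) + (0.905425)(272.1) = 172.93 m.
Horizontal magnitude = √(ΔE² + ΔN²) = √(230.84² + 172.93²) = 288.43 m.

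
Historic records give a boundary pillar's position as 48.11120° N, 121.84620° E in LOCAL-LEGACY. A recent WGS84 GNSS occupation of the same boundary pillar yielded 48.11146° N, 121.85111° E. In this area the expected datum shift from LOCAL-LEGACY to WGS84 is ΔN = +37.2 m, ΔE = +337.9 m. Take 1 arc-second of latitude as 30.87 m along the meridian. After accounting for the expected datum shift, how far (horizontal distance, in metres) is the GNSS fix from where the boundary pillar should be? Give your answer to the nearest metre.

28 m

Observed coordinate differences: Δφ = +0.00026°, Δλ = +0.00491°.
Converting to metres (1° lat = 111132 m, cos φ = 0.667687): observed ΔN = 28.9 m, observed ΔE = 364.3 m.
Subtracting the expected shift leaves a residual of 28.9 − (37.2) = -8.3 m north and 364.3 − (337.9) = 26.4 m east.
Residual distance = √((-8.3)² + 26.4²) = 27.7 m.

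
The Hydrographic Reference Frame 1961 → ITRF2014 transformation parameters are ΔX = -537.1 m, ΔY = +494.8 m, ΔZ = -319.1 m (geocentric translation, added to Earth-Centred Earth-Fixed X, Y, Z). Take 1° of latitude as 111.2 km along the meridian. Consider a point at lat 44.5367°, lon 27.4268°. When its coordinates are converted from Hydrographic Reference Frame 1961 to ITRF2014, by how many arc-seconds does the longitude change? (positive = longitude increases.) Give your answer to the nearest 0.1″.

Δλ = 31.2″

sin φ = 0.701366, cos φ = 0.712801, sin λ = 0.460615, cos λ = 0.887600.
East component: ΔE = −sin λ·ΔX + cos λ·ΔY = −(0.460615)(-537.1) + (0.887600)(494.8) = 686.58 m.
1° of latitude spans 111200 m; at latitude φ, 1° of longitude spans that × cos φ = 79263.5 m, so Δλ = 686.58 / 79263.5 × 3600 = 31.183″.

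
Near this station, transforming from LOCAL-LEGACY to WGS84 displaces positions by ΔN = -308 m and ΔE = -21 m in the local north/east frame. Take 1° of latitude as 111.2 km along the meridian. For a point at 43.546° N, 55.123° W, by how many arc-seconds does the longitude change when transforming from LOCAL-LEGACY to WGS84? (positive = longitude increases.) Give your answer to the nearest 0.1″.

Δλ = -0.9″

At latitude 43.546°, cos φ = 0.724821.
1° of longitude at this latitude = 111.2 × cos φ = 80.60 km, so Δλ = -21.0 / 80600.1 = -0.0002605° = -0.938″.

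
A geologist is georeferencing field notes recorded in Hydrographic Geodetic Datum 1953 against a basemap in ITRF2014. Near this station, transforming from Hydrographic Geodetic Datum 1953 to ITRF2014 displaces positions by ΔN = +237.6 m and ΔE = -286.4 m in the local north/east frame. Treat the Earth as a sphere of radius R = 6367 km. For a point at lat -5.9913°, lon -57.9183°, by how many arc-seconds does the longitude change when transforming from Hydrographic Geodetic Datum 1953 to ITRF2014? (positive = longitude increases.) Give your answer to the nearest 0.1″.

Δλ = -9.3″

At latitude -5.9913°, cos φ = 0.994538.
One radian of longitude at latitude φ spans R cos φ, so Δλ = ΔE / (R cos φ) = -286.4 / (6367000 × 0.994538) = -4.5229e-05 rad = -9.329″.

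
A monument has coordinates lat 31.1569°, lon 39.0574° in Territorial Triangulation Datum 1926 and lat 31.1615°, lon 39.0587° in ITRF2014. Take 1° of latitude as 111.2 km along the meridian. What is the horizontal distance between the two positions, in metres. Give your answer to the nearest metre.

Δφ = 31.1615° − 31.1569° = +0.0046°; Δλ = 39.0587° − 39.0574° = +0.0013°.
ΔN = Δφ × 111200 = 511.5 m; ΔE = Δλ × 111200 × cos(31.1569°) = +0.0013 × 111200 × 0.855754 = 123.7 m.
Distance = √(ΔE² + ΔN²) = √(123.7² + 511.5²) = 526.3 m.

526 m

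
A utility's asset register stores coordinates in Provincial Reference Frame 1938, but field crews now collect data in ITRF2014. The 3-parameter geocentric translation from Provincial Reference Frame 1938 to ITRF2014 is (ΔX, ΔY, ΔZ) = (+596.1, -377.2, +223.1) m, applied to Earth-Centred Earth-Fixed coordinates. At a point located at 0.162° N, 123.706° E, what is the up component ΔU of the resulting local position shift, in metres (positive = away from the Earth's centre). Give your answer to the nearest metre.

At φ = 0.162°, λ = 123.706°: sin φ = 0.002827, cos φ = 0.999996, sin λ = 0.831896, cos λ = -0.554932.
ΔU = cos φ cos λ·ΔX + cos φ sin λ·ΔY + sin φ·ΔZ = (0.999996)(-0.554932)(596.1) + (0.999996)(0.831896)(-377.2) + (0.002827)(223.1) = -643.95 m.

ΔU = -644 m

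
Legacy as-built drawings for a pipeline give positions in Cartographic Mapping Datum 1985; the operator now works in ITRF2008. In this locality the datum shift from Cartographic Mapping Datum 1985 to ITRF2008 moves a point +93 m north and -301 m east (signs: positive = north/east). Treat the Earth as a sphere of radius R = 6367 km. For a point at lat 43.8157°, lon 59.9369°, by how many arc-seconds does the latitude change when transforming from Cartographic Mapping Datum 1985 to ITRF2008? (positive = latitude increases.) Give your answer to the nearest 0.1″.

On a sphere of radius R, 1 rad of latitude = R, so Δφ = ΔN / R = 93.0 / 6367000 = 1.4607e-05 rad = 3.013″.

Δφ = 3.0″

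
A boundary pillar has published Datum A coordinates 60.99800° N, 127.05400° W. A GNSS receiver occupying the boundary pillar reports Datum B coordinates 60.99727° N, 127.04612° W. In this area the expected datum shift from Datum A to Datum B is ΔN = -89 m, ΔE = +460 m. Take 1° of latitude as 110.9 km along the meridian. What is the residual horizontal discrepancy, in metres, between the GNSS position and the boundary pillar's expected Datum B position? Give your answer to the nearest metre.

Observed coordinate differences: Δφ = -0.00073°, Δλ = +0.00788°.
Converting to metres (1° lat = 110900 m, cos φ = 0.484840): observed ΔN = -81.0 m, observed ΔE = 423.7 m.
Subtracting the expected shift leaves a residual of -81.0 − (-89) = 8.0 m north and 423.7 − (460) = -36.3 m east.
Residual distance = √(8.0² + (-36.3)²) = 37.2 m.

37 m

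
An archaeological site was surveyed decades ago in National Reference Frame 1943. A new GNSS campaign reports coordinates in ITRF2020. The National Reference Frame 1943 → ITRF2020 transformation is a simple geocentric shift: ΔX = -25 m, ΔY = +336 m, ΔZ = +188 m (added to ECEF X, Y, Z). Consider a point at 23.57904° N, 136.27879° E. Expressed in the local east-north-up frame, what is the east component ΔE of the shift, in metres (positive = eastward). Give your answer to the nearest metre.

The local east axis at (φ, λ) is (−sin λ, cos λ, 0), so ΔE = −sin(136.27879°)·(-25) + cos(136.27879°)·336 = -225.55 m.

ΔE = -226 m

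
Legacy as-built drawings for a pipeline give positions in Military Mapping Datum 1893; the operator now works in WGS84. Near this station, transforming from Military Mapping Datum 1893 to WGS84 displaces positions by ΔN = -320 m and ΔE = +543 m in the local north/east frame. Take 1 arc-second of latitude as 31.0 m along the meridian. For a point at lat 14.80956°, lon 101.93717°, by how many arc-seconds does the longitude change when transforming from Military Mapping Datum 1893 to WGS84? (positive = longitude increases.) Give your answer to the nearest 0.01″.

At latitude 14.80956°, cos φ = 0.966781.
1″ of longitude at this latitude = 31.00 × cos φ = 29.9702 m, so Δλ = 543.0 / 29.9702 = 18.118″.

Δλ = 18.12″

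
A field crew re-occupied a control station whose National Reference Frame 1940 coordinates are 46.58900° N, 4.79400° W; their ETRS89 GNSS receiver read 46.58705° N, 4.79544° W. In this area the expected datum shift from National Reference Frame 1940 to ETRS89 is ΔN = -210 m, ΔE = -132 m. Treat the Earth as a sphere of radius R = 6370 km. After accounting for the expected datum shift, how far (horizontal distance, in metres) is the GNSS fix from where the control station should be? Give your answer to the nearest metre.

23 m

Observed coordinate differences: Δφ = -0.00195°, Δλ = -0.00144°.
Converting to metres (1° lat = 111177 m, cos φ = 0.687227): observed ΔN = -216.8 m, observed ΔE = -110.0 m.
Subtracting the expected shift leaves a residual of -216.8 − (-210) = -6.8 m north and -110.0 − (-132) = 22.0 m east.
Residual distance = √((-6.8)² + 22.0²) = 23.0 m.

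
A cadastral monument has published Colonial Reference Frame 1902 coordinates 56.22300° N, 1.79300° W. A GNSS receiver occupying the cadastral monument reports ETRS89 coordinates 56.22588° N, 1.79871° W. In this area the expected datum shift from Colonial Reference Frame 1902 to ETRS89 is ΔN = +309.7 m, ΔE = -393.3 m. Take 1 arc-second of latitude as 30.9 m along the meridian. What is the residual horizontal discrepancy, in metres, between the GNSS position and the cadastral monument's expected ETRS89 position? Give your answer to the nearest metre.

Observed coordinate differences: Δφ = +0.00288°, Δλ = -0.00571°.
Converting to metres (1° lat = 111240 m, cos φ = 0.555962): observed ΔN = 320.4 m, observed ΔE = -353.1 m.
Subtracting the expected shift leaves a residual of 320.4 − (309.7) = 10.7 m north and -353.1 − (-393.3) = 40.2 m east.
Residual distance = √(10.7² + 40.2²) = 41.6 m.

42 m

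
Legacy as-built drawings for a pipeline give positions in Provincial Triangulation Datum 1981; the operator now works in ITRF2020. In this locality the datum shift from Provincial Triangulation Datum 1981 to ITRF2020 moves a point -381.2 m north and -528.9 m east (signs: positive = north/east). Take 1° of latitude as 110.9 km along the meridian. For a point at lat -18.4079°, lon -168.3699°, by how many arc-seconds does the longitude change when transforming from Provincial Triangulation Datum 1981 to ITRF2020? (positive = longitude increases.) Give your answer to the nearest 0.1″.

At latitude -18.4079°, cos φ = 0.948832.
1° of longitude at this latitude = 110.9 × cos φ = 105.23 km, so Δλ = -528.9 / 105225.5 = -0.0050263° = -18.095″.

Δλ = -18.1″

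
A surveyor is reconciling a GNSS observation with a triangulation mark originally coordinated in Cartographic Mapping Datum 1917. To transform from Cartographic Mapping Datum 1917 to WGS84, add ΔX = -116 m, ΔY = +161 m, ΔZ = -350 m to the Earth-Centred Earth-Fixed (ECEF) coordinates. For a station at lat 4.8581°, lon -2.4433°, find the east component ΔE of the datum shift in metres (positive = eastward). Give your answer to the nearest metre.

At φ = 4.8581°, λ = -2.4433°: sin φ = 0.084688, cos φ = 0.996407, sin λ = -0.042631, cos λ = 0.999091.
ΔE = −sin λ·ΔX + cos λ·ΔY = −(-0.042631)·(-116) + (0.999091)·(161) = 155.91 m.

ΔE = 156 m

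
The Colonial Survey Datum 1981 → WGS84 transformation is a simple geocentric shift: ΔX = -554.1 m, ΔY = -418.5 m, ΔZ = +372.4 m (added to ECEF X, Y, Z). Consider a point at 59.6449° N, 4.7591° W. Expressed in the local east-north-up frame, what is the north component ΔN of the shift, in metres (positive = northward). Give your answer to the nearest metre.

At φ = 59.6449°, λ = -4.7591°: sin φ = 0.862910, cos φ = 0.505358, sin λ = -0.082966, cos λ = 0.996552.
ΔN = −sin φ cos λ·ΔX − sin φ sin λ·ΔY + cos φ·ΔZ = −(0.862910)(0.996552)(-554.1) − (0.862910)(-0.082966)(-418.5) + (0.505358)(372.4) = 634.72 m.

ΔN = 635 m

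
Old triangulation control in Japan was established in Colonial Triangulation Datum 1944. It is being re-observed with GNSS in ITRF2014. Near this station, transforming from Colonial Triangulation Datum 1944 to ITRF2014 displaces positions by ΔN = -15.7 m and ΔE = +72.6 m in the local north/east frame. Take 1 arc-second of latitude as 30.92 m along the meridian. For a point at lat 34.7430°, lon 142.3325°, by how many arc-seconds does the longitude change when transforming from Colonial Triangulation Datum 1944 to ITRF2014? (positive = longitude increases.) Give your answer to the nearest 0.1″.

At latitude 34.7430°, cos φ = 0.821717.
1″ of longitude at this latitude = 30.92 × cos φ = 25.4075 m, so Δλ = 72.6 / 25.4075 = 2.857″.

Δλ = 2.9″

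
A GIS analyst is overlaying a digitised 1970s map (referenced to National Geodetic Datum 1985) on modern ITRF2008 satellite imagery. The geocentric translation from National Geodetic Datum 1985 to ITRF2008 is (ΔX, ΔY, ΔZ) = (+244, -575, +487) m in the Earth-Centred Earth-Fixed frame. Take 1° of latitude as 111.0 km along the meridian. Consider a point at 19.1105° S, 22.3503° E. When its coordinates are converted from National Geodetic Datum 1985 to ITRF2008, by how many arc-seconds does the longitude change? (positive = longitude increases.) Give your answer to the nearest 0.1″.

Δλ = -21.4″

sin φ = -0.327391, cos φ = 0.944889, sin λ = 0.380268, cos λ = 0.924876.
East component: ΔE = −sin λ·ΔX + cos λ·ΔY = −(0.380268)(244) + (0.924876)(-575) = -624.59 m.
1° of latitude spans 111000 m; at latitude φ, 1° of longitude spans that × cos φ = 104882.7 m, so Δλ = -624.59 / 104882.7 × 3600 = -21.438″.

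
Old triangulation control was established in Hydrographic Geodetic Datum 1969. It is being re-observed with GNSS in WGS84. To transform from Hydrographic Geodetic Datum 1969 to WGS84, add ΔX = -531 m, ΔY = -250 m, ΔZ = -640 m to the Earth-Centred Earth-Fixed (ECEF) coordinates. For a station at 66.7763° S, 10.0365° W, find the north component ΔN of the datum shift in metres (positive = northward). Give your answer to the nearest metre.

ΔN = -693 m

At φ = -66.7763°, λ = -10.0365°: sin φ = -0.918972, cos φ = 0.394322, sin λ = -0.174276, cos λ = 0.984697.
ΔN = −sin φ cos λ·ΔX − sin φ sin λ·ΔY + cos φ·ΔZ = −(-0.918972)(0.984697)(-531) − (-0.918972)(-0.174276)(-250) + (0.394322)(-640) = -692.83 m.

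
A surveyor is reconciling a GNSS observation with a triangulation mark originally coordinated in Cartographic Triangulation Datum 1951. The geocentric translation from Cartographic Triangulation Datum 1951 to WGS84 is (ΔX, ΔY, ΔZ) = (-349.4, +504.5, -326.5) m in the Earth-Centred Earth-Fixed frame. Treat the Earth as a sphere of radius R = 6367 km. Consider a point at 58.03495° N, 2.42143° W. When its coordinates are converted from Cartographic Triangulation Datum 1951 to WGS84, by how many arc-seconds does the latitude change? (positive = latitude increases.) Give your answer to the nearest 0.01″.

sin φ = 0.848371, cos φ = 0.529402, sin λ = -0.042249, cos λ = 0.999107.
North component: ΔN = −sin φ cos λ·ΔX − sin φ sin λ·ΔY + cos φ·ΔZ = −(0.848371)(0.999107)(-349.4) − (0.848371)(-0.042249)(504.5) + (0.529402)(-326.5) = 141.39 m.
1° of latitude spans πR/180 = 111125 m, so Δφ = 141.39 / 111125 × 3600 = 4.580″.

Δφ = 4.58″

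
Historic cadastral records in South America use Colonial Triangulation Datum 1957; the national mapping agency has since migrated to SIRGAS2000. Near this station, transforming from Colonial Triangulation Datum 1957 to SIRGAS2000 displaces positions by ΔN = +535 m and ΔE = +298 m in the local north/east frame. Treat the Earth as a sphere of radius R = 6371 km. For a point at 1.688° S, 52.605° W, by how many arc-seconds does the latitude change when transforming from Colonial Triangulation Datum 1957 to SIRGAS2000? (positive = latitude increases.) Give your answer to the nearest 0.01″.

On a sphere of radius R, 1 rad of latitude = R, so Δφ = ΔN / R = 535.0 / 6371000 = 8.3974e-05 rad = 17.321″.

Δφ = 17.32″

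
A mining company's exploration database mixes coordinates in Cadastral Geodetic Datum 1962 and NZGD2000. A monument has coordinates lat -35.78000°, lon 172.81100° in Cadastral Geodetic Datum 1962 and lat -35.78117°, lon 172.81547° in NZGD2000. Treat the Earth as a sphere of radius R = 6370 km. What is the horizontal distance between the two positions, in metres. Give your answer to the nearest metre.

Δφ = -35.78117° − -35.78000° = -0.00117°; Δλ = 172.81547° − 172.81100° = +0.00447°.
1° along a meridian = πR/180 = 111177 m.
ΔN = Δφ × 111177 = -130.1 m; ΔE = Δλ × 111177 × cos(-35.78000°) = +0.00447 × 111177 × 0.811268 = 403.2 m.
Distance = √(ΔE² + ΔN²) = √(403.2² + (-130.1)²) = 423.6 m.

424 m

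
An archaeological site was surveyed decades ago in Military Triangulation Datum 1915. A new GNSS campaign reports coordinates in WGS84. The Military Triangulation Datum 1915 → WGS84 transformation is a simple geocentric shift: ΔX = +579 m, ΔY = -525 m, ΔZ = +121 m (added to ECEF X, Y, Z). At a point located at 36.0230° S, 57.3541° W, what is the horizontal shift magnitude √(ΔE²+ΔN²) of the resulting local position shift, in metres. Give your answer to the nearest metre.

579 m

The local east axis at (φ, λ) is (−sin λ, cos λ, 0), so ΔE = −sin(-57.3541°)·579 + cos(-57.3541°)·(-525) = 204.32 m.
The local north axis is (−sin φ cos λ, −sin φ sin λ, cos φ), giving ΔN = 183.690 + 259.980 + 97.862 = 541.53 m.
Horizontal magnitude = √(ΔE² + ΔN²) = √(204.32² + 541.53²) = 578.80 m.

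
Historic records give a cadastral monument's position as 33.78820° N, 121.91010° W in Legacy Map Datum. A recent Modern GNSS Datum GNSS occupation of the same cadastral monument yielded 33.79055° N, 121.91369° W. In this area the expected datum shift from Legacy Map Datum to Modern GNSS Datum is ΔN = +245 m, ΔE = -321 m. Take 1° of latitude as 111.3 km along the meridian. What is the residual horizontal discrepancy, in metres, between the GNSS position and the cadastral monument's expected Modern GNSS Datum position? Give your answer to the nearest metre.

20 m

Observed coordinate differences: Δφ = +0.00235°, Δλ = -0.00359°.
Converting to metres (1° lat = 111300 m, cos φ = 0.831099): observed ΔN = 261.6 m, observed ΔE = -332.1 m.
Subtracting the expected shift leaves a residual of 261.6 − (245) = 16.6 m north and -332.1 − (-321) = -11.1 m east.
Residual distance = √(16.6² + (-11.1)²) = 19.9 m.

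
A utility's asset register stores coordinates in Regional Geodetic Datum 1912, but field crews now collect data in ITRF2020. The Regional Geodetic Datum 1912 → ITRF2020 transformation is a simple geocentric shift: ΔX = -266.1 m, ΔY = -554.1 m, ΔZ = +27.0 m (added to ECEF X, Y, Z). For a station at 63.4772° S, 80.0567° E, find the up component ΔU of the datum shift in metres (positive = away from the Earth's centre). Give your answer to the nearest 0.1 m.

At φ = -63.4772°, λ = 80.0567°: sin φ = -0.894757, cos φ = 0.446554, sin λ = 0.984979, cos λ = 0.172674.
ΔU = cos φ cos λ·ΔX + cos φ sin λ·ΔY + sin φ·ΔZ = (0.446554)(0.172674)(-266.1) + (0.446554)(0.984979)(-554.1) + (-0.894757)(27.0) = -288.40 m.

ΔU = -288.4 m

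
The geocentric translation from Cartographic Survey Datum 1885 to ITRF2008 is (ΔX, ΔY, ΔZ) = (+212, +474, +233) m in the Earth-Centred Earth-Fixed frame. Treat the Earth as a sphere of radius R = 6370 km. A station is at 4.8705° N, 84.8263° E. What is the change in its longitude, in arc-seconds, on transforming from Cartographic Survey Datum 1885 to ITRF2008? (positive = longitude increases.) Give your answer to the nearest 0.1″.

sin φ = 0.084904, cos φ = 0.996389, sin λ = 0.995926, cos λ = 0.090175.
East component: ΔE = −sin λ·ΔX + cos λ·ΔY = −(0.995926)(212) + (0.090175)(474) = -168.39 m.
1° of latitude spans πR/180 = 111177 m; at latitude φ, 1° of longitude spans that × cos φ = 110776.0 m, so Δλ = -168.39 / 110776.0 × 3600 = -5.472″.

Δλ = -5.5″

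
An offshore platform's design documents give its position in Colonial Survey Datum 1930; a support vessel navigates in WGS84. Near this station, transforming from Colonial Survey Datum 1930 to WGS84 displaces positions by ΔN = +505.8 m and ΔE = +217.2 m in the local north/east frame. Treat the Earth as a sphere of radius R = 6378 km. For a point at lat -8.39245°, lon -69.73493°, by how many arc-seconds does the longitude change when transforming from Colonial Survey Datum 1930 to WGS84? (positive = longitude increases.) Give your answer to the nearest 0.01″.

Δλ = 7.10″

At latitude -8.39245°, cos φ = 0.989292.
One radian of longitude at latitude φ spans R cos φ, so Δλ = ΔE / (R cos φ) = 217.2 / (6378000 × 0.989292) = 3.4423e-05 rad = 7.100″.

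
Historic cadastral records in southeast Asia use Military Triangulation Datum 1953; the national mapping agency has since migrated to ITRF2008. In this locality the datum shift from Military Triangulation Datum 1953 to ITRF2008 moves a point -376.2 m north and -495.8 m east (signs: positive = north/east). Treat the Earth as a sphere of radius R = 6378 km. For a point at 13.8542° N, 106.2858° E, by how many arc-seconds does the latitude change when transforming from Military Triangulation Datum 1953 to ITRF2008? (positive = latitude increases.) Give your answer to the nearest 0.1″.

Δφ = -12.2″

On a sphere of radius R, 1 rad of latitude = R, so Δφ = ΔN / R = -376.2 / 6378000 = -5.8984e-05 rad = -12.166″.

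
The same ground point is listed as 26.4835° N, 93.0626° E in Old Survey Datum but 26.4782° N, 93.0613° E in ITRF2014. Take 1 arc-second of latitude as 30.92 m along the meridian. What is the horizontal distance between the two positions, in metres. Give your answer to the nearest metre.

Δφ = 26.4782° − 26.4835° = -0.0053°; Δλ = 93.0613° − 93.0626° = -0.0013°.
1° of latitude = 3600 × 30.92 = 111312 m.
ΔN = Δφ × 111312 = -590.0 m; ΔE = Δλ × 111312 × cos(26.4835°) = -0.0013 × 111312 × 0.895063 = -129.5 m.
Distance = √(ΔE² + ΔN²) = √((-129.5)² + (-590.0)²) = 604.0 m.

604 m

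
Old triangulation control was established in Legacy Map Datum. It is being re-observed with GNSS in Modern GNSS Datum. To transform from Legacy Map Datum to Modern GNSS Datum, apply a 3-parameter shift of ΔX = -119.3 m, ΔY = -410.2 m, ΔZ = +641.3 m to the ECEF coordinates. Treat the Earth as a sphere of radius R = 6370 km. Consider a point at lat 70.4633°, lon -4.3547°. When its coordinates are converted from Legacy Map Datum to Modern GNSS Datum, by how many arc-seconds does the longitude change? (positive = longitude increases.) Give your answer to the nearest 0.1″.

Δλ = -40.5″

sin φ = 0.942427, cos φ = 0.334411, sin λ = -0.075931, cos λ = 0.997113.
East component: ΔE = −sin λ·ΔX + cos λ·ΔY = −(-0.075931)(-119.3) + (0.997113)(-410.2) = -418.07 m.
1° of latitude spans πR/180 = 111177 m; at latitude φ, 1° of longitude spans that × cos φ = 37178.9 m, so Δλ = -418.07 / 37178.9 × 3600 = -40.482″.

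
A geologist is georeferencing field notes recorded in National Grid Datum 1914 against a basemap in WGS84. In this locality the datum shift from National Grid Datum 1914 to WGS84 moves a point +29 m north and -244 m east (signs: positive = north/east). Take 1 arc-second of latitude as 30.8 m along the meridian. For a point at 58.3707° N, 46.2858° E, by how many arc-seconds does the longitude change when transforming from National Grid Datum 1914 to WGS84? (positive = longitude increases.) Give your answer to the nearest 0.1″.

At latitude 58.3707°, cos φ = 0.524421.
1″ of longitude at this latitude = 30.80 × cos φ = 16.1522 m, so Δλ = -244.0 / 16.1522 = -15.106″.

Δλ = -15.1″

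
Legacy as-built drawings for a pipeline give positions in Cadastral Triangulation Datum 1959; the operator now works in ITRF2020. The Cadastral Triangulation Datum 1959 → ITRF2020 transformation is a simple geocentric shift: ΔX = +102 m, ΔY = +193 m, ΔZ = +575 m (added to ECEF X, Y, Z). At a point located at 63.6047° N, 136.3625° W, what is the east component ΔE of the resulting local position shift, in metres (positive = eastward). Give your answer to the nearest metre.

The local east axis at (φ, λ) is (−sin λ, cos λ, 0), so ΔE = −sin(-136.3625°)·102 + cos(-136.3625°)·193 = -69.29 m.

ΔE = -69 m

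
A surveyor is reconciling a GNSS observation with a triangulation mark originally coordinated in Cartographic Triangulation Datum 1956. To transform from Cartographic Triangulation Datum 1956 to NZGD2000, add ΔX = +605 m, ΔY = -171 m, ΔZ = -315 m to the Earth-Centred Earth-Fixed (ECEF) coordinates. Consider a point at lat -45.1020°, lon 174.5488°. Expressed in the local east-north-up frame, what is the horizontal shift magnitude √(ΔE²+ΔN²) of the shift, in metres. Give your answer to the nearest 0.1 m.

The local east axis at (φ, λ) is (−sin λ, cos λ, 0), so ΔE = −sin(174.5488°)·605 + cos(174.5488°)·(-171) = 112.75 m.
The local north axis is (−sin φ cos λ, −sin φ sin λ, cos φ), giving ΔN = -426.622 − 11.507 − 222.342 = -660.47 m.
Horizontal magnitude = √(ΔE² + ΔN²) = √(112.75² + (-660.47)²) = 670.03 m.

670.0 m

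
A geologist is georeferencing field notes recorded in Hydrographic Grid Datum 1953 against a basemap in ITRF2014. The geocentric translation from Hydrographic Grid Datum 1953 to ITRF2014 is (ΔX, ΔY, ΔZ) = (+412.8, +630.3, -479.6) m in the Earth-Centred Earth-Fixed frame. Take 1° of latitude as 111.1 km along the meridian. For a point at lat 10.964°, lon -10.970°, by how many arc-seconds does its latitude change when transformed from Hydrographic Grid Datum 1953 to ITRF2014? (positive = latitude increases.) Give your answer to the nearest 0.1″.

sin φ = 0.190192, cos φ = 0.981747, sin λ = -0.190295, cos λ = 0.981727.
North component: ΔN = −sin φ cos λ·ΔX − sin φ sin λ·ΔY + cos φ·ΔZ = −(0.190192)(0.981727)(412.8) − (0.190192)(-0.190295)(630.3) + (0.981747)(-479.6) = -525.11 m.
1° of latitude spans 111100 m, so Δφ = -525.11 / 111100 × 3600 = -17.015″.

Δφ = -17.0″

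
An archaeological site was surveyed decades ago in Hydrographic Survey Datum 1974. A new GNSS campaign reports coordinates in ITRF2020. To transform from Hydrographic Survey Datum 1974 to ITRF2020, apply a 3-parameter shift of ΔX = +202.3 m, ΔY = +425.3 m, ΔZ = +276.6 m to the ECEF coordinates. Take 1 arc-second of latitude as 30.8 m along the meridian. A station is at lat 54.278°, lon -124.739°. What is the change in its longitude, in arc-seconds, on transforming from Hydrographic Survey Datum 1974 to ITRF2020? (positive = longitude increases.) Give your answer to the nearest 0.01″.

sin φ = 0.811859, cos φ = 0.583853, sin λ = -0.821756, cos λ = -0.569839.
East component: ΔE = −sin λ·ΔX + cos λ·ΔY = −(-0.821756)(202.3) + (-0.569839)(425.3) = -76.11 m.
1° of latitude spans 3600 × 30.80 = 110880 m; at latitude φ, 1° of longitude spans that × cos φ = 64737.6 m, so Δλ = -76.11 / 64737.6 × 3600 = -4.232″.

Δλ = -4.23″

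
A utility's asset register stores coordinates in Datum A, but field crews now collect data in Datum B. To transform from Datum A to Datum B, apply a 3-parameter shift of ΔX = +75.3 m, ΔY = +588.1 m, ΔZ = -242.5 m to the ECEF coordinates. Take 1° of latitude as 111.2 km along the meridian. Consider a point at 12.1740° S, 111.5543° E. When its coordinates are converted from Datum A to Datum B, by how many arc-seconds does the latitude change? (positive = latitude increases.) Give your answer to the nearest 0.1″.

Δφ = -4.1″

sin φ = -0.210881, cos φ = 0.977512, sin λ = 0.930070, cos λ = -0.367383.
North component: ΔN = −sin φ cos λ·ΔX − sin φ sin λ·ΔY + cos φ·ΔZ = −(-0.210881)(-0.367383)(75.3) − (-0.210881)(0.930070)(588.1) + (0.977512)(-242.5) = -127.53 m.
1° of latitude spans 111200 m, so Δφ = -127.53 / 111200 × 3600 = -4.129″.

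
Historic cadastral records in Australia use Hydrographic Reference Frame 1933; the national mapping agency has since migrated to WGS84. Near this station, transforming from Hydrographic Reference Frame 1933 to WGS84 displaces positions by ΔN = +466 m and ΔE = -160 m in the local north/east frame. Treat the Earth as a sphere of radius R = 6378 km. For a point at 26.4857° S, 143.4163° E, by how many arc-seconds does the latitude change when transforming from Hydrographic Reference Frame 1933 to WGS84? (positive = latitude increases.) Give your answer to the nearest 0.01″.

Δφ = 15.07″

On a sphere of radius R, 1 rad of latitude = R, so Δφ = ΔN / R = 466.0 / 6378000 = 7.3064e-05 rad = 15.070″.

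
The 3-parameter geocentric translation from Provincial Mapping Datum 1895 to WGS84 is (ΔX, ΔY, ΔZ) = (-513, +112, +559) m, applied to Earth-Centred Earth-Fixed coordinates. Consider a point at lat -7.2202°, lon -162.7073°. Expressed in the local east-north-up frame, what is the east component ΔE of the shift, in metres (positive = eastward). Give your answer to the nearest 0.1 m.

ΔE = -259.4 m

At φ = -7.2202°, λ = -162.7073°: sin φ = -0.125683, cos φ = 0.992070, sin λ = -0.297253, cos λ = -0.954799.
ΔE = −sin λ·ΔX + cos λ·ΔY = −(-0.297253)·(-513) + (-0.954799)·(112) = -259.43 m.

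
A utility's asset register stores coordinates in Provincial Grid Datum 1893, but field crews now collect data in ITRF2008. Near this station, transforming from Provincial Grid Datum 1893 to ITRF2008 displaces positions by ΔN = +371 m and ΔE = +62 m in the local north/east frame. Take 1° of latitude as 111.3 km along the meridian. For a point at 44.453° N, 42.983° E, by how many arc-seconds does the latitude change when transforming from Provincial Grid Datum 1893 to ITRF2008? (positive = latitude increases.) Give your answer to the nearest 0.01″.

Δφ = 12.00″

1° of latitude = 111.3 km, so Δφ = 371.0 / 111300 = 0.0033333° = 12.000″.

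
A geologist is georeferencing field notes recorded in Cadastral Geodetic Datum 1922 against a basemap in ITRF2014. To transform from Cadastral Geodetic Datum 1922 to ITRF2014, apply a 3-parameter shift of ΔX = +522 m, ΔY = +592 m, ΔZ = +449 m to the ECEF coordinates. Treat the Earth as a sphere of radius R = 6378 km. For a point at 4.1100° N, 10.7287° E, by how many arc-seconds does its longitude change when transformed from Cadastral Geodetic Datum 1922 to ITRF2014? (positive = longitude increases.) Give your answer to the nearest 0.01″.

sin φ = 0.071672, cos φ = 0.997428, sin λ = 0.186159, cos λ = 0.982520.
East component: ΔE = −sin λ·ΔX + cos λ·ΔY = −(0.186159)(522) + (0.982520)(592) = 484.48 m.
1° of latitude spans πR/180 = 111317 m; at latitude φ, 1° of longitude spans that × cos φ = 111030.8 m, so Δλ = 484.48 / 111030.8 × 3600 = 15.708″.

Δλ = 15.71″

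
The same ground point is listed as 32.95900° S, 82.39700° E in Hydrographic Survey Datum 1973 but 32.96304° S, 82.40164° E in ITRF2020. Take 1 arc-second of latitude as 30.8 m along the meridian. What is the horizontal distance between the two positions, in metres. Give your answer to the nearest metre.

Δφ = -32.96304° − -32.95900° = -0.00404°; Δλ = 82.40164° − 82.39700° = +0.00464°.
1° of latitude = 3600 × 30.80 = 110880 m.
ΔN = Δφ × 110880 = -448.0 m; ΔE = Δλ × 110880 × cos(-32.95900°) = +0.00464 × 110880 × 0.839060 = 431.7 m.
Distance = √(ΔE² + ΔN²) = √(431.7² + (-448.0)²) = 622.1 m.

622 m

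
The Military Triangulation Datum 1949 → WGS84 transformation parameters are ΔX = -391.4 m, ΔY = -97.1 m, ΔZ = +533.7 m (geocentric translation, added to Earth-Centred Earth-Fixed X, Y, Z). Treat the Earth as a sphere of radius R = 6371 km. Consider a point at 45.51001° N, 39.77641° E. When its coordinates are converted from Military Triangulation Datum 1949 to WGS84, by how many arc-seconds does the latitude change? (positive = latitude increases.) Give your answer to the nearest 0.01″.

sin φ = 0.713373, cos φ = 0.700785, sin λ = 0.639793, cos λ = 0.768547.
North component: ΔN = −sin φ cos λ·ΔX − sin φ sin λ·ΔY + cos φ·ΔZ = −(0.713373)(0.768547)(-391.4) − (0.713373)(0.639793)(-97.1) + (0.700785)(533.7) = 632.92 m.
1° of latitude spans πR/180 = 111195 m, so Δφ = 632.92 / 111195 × 3600 = 20.491″.

Δφ = 20.49″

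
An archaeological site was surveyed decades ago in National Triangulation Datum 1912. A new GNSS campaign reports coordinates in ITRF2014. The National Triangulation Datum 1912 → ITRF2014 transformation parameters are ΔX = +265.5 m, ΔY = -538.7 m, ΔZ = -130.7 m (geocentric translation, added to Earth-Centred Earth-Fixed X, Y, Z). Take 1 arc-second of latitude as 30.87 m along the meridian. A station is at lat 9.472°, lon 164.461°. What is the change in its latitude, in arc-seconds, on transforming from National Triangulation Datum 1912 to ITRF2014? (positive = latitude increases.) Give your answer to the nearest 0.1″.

Δφ = -2.0″

sin φ = 0.164566, cos φ = 0.986366, sin λ = 0.267894, cos λ = -0.963448.
North component: ΔN = −sin φ cos λ·ΔX − sin φ sin λ·ΔY + cos φ·ΔZ = −(0.164566)(-0.963448)(265.5) − (0.164566)(0.267894)(-538.7) + (0.986366)(-130.7) = -63.07 m.
1° of latitude spans 3600 × 30.87 = 111132 m, so Δφ = -63.07 / 111132 × 3600 = -2.043″.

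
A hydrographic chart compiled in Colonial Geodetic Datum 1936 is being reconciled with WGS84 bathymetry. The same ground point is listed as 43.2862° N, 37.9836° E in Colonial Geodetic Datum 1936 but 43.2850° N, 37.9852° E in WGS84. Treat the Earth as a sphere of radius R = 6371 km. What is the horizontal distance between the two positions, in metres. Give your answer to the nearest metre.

Δφ = 43.2850° − 43.2862° = -0.0012°; Δλ = 37.9852° − 37.9836° = +0.0016°.
1° along a meridian = πR/180 = 111195 m.
ΔN = Δφ × 111195 = -133.4 m; ΔE = Δλ × 111195 × cos(43.2862°) = +0.0016 × 111195 × 0.727938 = 129.5 m.
Distance = √(ΔE² + ΔN²) = √(129.5² + (-133.4)²) = 185.9 m.

186 m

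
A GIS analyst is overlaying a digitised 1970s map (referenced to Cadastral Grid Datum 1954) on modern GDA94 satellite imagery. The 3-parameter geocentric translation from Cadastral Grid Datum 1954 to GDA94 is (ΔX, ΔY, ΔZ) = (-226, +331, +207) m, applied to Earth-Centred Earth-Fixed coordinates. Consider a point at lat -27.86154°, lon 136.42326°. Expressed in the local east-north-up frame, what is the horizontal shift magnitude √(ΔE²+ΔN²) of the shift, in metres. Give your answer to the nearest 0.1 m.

375.7 m

At φ = -27.86154°, λ = 136.42326°: sin φ = -0.467336, cos φ = 0.884080, sin λ = 0.689325, cos λ = -0.724452.
ΔE = −sin λ·ΔX + cos λ·ΔY = −(0.689325)·(-226) + (-0.724452)·(331) = -84.01 m.
ΔN = −sin φ cos λ·ΔX − sin φ sin λ·ΔY + cos φ·ΔZ = −(-0.467336)(-0.724452)(-226) − (-0.467336)(0.689325)(331) + (0.884080)(207) = 366.15 m.
Horizontal magnitude = √(ΔE² + ΔN²) = √((-84.01)² + 366.15²) = 375.66 m.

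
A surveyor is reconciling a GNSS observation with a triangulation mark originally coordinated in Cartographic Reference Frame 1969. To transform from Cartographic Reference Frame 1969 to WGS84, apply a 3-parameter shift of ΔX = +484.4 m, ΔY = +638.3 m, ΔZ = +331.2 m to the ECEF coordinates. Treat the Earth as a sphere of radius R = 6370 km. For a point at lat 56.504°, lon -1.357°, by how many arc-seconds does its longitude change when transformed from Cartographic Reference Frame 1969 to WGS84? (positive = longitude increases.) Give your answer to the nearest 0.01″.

sin φ = 0.833924, cos φ = 0.551879, sin λ = -0.023682, cos λ = 0.999720.
East component: ΔE = −sin λ·ΔX + cos λ·ΔY = −(-0.023682)(484.4) + (0.999720)(638.3) = 649.59 m.
1° of latitude spans πR/180 = 111177 m; at latitude φ, 1° of longitude spans that × cos φ = 61356.5 m, so Δλ = 649.59 / 61356.5 × 3600 = 38.114″.

Δλ = 38.11″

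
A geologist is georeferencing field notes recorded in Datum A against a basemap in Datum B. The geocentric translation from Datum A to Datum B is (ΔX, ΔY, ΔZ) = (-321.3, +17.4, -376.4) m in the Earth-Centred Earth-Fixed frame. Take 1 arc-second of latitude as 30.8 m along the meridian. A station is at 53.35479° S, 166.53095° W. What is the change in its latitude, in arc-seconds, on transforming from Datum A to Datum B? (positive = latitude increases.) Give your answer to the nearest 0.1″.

sin φ = -0.802347, cos φ = 0.596858, sin λ = -0.232920, cos λ = -0.972496.
North component: ΔN = −sin φ cos λ·ΔX − sin φ sin λ·ΔY + cos φ·ΔZ = −(-0.802347)(-0.972496)(-321.3) − (-0.802347)(-0.232920)(17.4) + (0.596858)(-376.4) = 22.79 m.
1° of latitude spans 3600 × 30.80 = 110880 m, so Δφ = 22.79 / 110880 × 3600 = 0.740″.

Δφ = 0.7″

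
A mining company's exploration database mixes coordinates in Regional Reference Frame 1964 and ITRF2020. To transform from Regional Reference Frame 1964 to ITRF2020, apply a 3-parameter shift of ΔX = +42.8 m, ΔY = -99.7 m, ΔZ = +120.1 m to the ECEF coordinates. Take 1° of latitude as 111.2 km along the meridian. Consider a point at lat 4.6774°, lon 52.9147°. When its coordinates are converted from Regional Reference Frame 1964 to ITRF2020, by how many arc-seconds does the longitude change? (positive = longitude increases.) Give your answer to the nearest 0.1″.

Δλ = -3.1″

sin φ = 0.081545, cos φ = 0.996670, sin λ = 0.797739, cos λ = 0.603003.
East component: ΔE = −sin λ·ΔX + cos λ·ΔY = −(0.797739)(42.8) + (0.603003)(-99.7) = -94.26 m.
1° of latitude spans 111200 m; at latitude φ, 1° of longitude spans that × cos φ = 110829.7 m, so Δλ = -94.26 / 110829.7 × 3600 = -3.062″.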